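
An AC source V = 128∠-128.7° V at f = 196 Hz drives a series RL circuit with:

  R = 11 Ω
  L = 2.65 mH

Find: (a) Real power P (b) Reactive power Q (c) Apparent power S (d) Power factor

Step 1 — Angular frequency: ω = 2π·f = 2π·196 = 1232 rad/s.
Step 2 — Component impedances:
  R: Z = R = 11 Ω
  L: Z = jωL = j·1232·0.00265 = 0 + j3.263 Ω
Step 3 — Series combination: Z_total = R + L = 11 + j3.263 Ω = 11.47∠16.5° Ω.
Step 4 — Source phasor: V = 128∠-128.7° V = -80.03 - j99.9 V.
Step 5 — Current: I = V / Z = -9.163 - j6.363 A = 11.16∠-145.2° A.
Step 6 — Complex power: S = V·I* = 1369 + j406.1 VA.
Step 7 — Real power: P = Re(S) = 1369 W.
Step 8 — Reactive power: Q = Im(S) = 406.1 VAR.
Step 9 — Apparent power: |S| = 1428 VA.
Step 10 — Power factor: PF = P/|S| = 0.9587 (lagging).

(a) P = 1369 W  (b) Q = 406.1 VAR  (c) S = 1428 VA  (d) PF = 0.9587 (lagging)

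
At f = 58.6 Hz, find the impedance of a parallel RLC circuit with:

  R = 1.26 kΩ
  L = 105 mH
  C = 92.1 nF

Step 1 — Angular frequency: ω = 2π·f = 2π·58.6 = 368.2 rad/s.
Step 2 — Component impedances:
  R: Z = R = 1260 Ω
  L: Z = jωL = j·368.2·0.105 = 0 + j38.66 Ω
  C: Z = 1/(jωC) = -j/(ω·C) = 0 - j2.949e+04 Ω
Step 3 — Parallel combination: 1/Z_total = 1/R + 1/L + 1/C; Z_total = 1.188 + j38.67 Ω = 38.69∠88.2° Ω.

Z = 1.188 + j38.67 Ω = 38.69∠88.2° Ω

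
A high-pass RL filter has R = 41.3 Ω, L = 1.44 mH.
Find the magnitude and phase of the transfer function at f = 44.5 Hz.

Step 1 — Angular frequency: ω = 2π·44.5 = 279.6 rad/s.
Step 2 — Transfer function: H(jω) = jωL/(R + jωL).
Step 3 — Numerator jωL = j·0.4026; denominator R + jωL = 41.3 + j0.4026.
Step 4 — H = 9.503e-05 + j0.009748.
Step 5 — Magnitude: |H| = 0.009748 (-40.2 dB); phase: φ = 89.4°.

|H| = 0.009748 (-40.2 dB), φ = 89.4°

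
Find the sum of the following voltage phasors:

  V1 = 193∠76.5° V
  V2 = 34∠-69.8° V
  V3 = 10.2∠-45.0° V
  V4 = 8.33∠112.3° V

Step 1 — Convert each phasor to rectangular form:
  V1 = 193·(cos(76.5°) + j·sin(76.5°)) = 45.05 + j187.7 V
  V2 = 34·(cos(-69.8°) + j·sin(-69.8°)) = 11.74 - j31.91 V
  V3 = 10.2·(cos(-45.0°) + j·sin(-45.0°)) = 7.212 - j7.212 V
  V4 = 8.33·(cos(112.3°) + j·sin(112.3°)) = -3.161 + j7.707 V
Step 2 — Sum components: V_total = 60.85 + j156.3 V.
Step 3 — Convert to polar: |V_total| = 167.7 V, ∠V_total = 68.7°.

V_total = 167.7∠68.7° V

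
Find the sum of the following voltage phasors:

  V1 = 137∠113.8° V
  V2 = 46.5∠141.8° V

Step 1 — Convert each phasor to rectangular form:
  V1 = 137·(cos(113.8°) + j·sin(113.8°)) = -55.29 + j125.3 V
  V2 = 46.5·(cos(141.8°) + j·sin(141.8°)) = -36.54 + j28.76 V
Step 2 — Sum components: V_total = -91.83 + j154.1 V.
Step 3 — Convert to polar: |V_total| = 179.4 V, ∠V_total = 120.8°.

V_total = 179.4∠120.8° V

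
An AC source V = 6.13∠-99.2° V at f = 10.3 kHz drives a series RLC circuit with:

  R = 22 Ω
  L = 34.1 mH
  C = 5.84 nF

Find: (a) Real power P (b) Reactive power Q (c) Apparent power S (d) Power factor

Step 1 — Angular frequency: ω = 2π·f = 2π·1.03e+04 = 6.472e+04 rad/s.
Step 2 — Component impedances:
  R: Z = R = 22 Ω
  L: Z = jωL = j·6.472e+04·0.0341 = 0 + j2207 Ω
  C: Z = 1/(jωC) = -j/(ω·C) = 0 - j2646 Ω
Step 3 — Series combination: Z_total = R + L + C = 22 - j439 Ω = 439.6∠-87.1° Ω.
Step 4 — Source phasor: V = 6.13∠-99.2° V = -0.9801 - j6.051 V.
Step 5 — Current: I = V / Z = 0.01364 - j0.002916 A = 0.01394∠-12.1° A.
Step 6 — Complex power: S = V·I* = 0.004278 - j0.08538 VA.
Step 7 — Real power: P = Re(S) = 0.004278 W.
Step 8 — Reactive power: Q = Im(S) = -0.08538 VAR.
Step 9 — Apparent power: |S| = 0.08548 VA.
Step 10 — Power factor: PF = P/|S| = 0.05005 (leading).

(a) P = 0.004278 W  (b) Q = -0.08538 VAR  (c) S = 0.08548 VA  (d) PF = 0.05005 (leading)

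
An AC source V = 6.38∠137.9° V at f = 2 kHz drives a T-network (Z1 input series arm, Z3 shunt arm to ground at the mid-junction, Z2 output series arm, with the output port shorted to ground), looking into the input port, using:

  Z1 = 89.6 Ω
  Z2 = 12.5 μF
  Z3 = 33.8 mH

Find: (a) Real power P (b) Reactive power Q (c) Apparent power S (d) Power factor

Step 1 — Angular frequency: ω = 2π·f = 2π·2000 = 1.257e+04 rad/s.
Step 2 — Component impedances:
  Z1: Z = R = 89.6 Ω
  Z2: Z = 1/(jωC) = -j/(ω·C) = 0 - j6.366 Ω
  Z3: Z = jωL = j·1.257e+04·0.0338 = 0 + j424.7 Ω
Step 3 — With the output port shorted to ground, the output series arm Z2 runs from the junction to ground; the shunt arm Z3 also runs from the junction to ground. They appear in parallel: Z3 || Z2 = 0 - j6.463 Ω.
Step 4 — Series with input arm Z1: Z_in = Z1 + (Z3 || Z2) = 89.6 - j6.463 Ω = 89.83∠-4.1° Ω.
Step 5 — Source phasor: V = 6.38∠137.9° V = -4.734 + j4.277 V.
Step 6 — Current: I = V / Z = -0.05598 + j0.0437 A = 0.07102∠142.0° A.
Step 7 — Complex power: S = V·I* = 0.4519 - j0.0326 VA.
Step 8 — Real power: P = Re(S) = 0.4519 W.
Step 9 — Reactive power: Q = Im(S) = -0.0326 VAR.
Step 10 — Apparent power: |S| = 0.4531 VA.
Step 11 — Power factor: PF = P/|S| = 0.9974 (leading).

(a) P = 0.4519 W  (b) Q = -0.0326 VAR  (c) S = 0.4531 VA  (d) PF = 0.9974 (leading)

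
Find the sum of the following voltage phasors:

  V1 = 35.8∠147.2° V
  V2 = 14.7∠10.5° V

Step 1 — Convert each phasor to rectangular form:
  V1 = 35.8·(cos(147.2°) + j·sin(147.2°)) = -30.09 + j19.39 V
  V2 = 14.7·(cos(10.5°) + j·sin(10.5°)) = 14.45 + j2.679 V
Step 2 — Sum components: V_total = -15.64 + j22.07 V.
Step 3 — Convert to polar: |V_total| = 27.05 V, ∠V_total = 125.3°.

V_total = 27.05∠125.3° V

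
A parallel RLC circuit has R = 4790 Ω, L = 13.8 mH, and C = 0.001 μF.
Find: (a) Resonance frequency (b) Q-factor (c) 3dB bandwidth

Step 1 — Resonance: ω₀ = 1/√(LC) = 1/√(0.0138·1e-09) = 2.692e+05 rad/s.
Step 2 — f₀ = ω₀/(2π) = 4.284e+04 Hz.
Step 3 — Parallel Q: Q = R/(ω₀L) = 4790/(2.692e+05·0.0138) = 1.289.
Step 4 — Bandwidth: Δω = ω₀/Q = 2.088e+05 rad/s; BW = Δω/(2π) = 3.323e+04 Hz.

(a) f₀ = 4.284e+04 Hz  (b) Q = 1.289  (c) BW = 3.323e+04 Hz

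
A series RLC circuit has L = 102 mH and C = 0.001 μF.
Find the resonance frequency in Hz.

Step 1 — Resonance condition Im(Z)=0 gives ω₀ = 1/√(LC).
Step 2 — ω₀ = 1/√(0.102·1e-09) = 9.901e+04 rad/s.
Step 3 — f₀ = ω₀/(2π) = 1.576e+04 Hz.

f₀ = 1.576e+04 Hz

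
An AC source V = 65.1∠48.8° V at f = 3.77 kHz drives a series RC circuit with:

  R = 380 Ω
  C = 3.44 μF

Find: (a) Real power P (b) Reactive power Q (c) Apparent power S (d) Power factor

Step 1 — Angular frequency: ω = 2π·f = 2π·3770 = 2.369e+04 rad/s.
Step 2 — Component impedances:
  R: Z = R = 380 Ω
  C: Z = 1/(jωC) = -j/(ω·C) = 0 - j12.27 Ω
Step 3 — Series combination: Z_total = R + C = 380 - j12.27 Ω = 380.2∠-1.8° Ω.
Step 4 — Source phasor: V = 65.1∠48.8° V = 42.88 + j48.98 V.
Step 5 — Current: I = V / Z = 0.1086 + j0.1324 A = 0.1712∠50.6° A.
Step 6 — Complex power: S = V·I* = 11.14 - j0.3598 VA.
Step 7 — Real power: P = Re(S) = 11.14 W.
Step 8 — Reactive power: Q = Im(S) = -0.3598 VAR.
Step 9 — Apparent power: |S| = 11.15 VA.
Step 10 — Power factor: PF = P/|S| = 0.9995 (leading).

(a) P = 11.14 W  (b) Q = -0.3598 VAR  (c) S = 11.15 VA  (d) PF = 0.9995 (leading)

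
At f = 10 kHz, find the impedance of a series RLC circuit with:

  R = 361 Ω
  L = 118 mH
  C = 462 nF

Step 1 — Angular frequency: ω = 2π·f = 2π·1e+04 = 6.283e+04 rad/s.
Step 2 — Component impedances:
  R: Z = R = 361 Ω
  L: Z = jωL = j·6.283e+04·0.118 = 0 + j7414 Ω
  C: Z = 1/(jωC) = -j/(ω·C) = 0 - j34.45 Ω
Step 3 — Series combination: Z_total = R + L + C = 361 + j7380 Ω = 7389∠87.2° Ω.

Z = 361 + j7380 Ω = 7389∠87.2° Ω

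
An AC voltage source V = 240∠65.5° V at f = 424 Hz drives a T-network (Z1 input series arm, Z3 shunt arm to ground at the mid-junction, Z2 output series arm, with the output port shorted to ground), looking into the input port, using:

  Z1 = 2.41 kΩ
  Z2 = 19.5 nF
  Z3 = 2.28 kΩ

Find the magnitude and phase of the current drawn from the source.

Step 1 — Angular frequency: ω = 2π·f = 2π·424 = 2664 rad/s.
Step 2 — Component impedances:
  Z1: Z = R = 2410 Ω
  Z2: Z = 1/(jωC) = -j/(ω·C) = 0 - j1.925e+04 Ω
  Z3: Z = R = 2280 Ω
Step 3 — With the output port shorted to ground, the output series arm Z2 runs from the junction to ground; the shunt arm Z3 also runs from the junction to ground. They appear in parallel: Z3 || Z2 = 2248 - j266.3 Ω.
Step 4 — Series with input arm Z1: Z_in = Z1 + (Z3 || Z2) = 4658 - j266.3 Ω = 4666∠-3.3° Ω.
Step 5 — Source phasor: V = 240∠65.5° V = 99.53 + j218.4 V.
Step 6 — Ohm's law: I = V / Z_total = (99.53 + j218.4) / (4658 - j266.3) = 0.01862 + j0.04795 A.
Step 7 — Convert to polar: |I| = 0.05144 A, ∠I = 68.8°.

I = 0.05144∠68.8° A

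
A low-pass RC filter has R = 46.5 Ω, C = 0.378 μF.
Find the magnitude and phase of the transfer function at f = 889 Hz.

Step 1 — Angular frequency: ω = 2π·889 = 5586 rad/s.
Step 2 — Transfer function: H(jω) = 1/(1 + jωRC).
Step 3 — Denominator: 1 + jωRC = 1 + j·5586·46.5·3.78e-07 = 1 + j0.09818.
Step 4 — H = 0.9905 - j0.09724.
Step 5 — Magnitude: |H| = 0.9952 (-0.0 dB); phase: φ = -5.6°.

|H| = 0.9952 (-0.0 dB), φ = -5.6°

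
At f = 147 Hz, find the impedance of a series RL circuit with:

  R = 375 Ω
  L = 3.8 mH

Step 1 — Angular frequency: ω = 2π·f = 2π·147 = 923.6 rad/s.
Step 2 — Component impedances:
  R: Z = R = 375 Ω
  L: Z = jωL = j·923.6·0.0038 = 0 + j3.51 Ω
Step 3 — Series combination: Z_total = R + L = 375 + j3.51 Ω = 375∠0.5° Ω.

Z = 375 + j3.51 Ω = 375∠0.5° Ω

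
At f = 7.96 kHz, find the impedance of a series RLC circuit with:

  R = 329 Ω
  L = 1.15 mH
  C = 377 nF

Step 1 — Angular frequency: ω = 2π·f = 2π·7960 = 5.001e+04 rad/s.
Step 2 — Component impedances:
  R: Z = R = 329 Ω
  L: Z = jωL = j·5.001e+04·0.00115 = 0 + j57.52 Ω
  C: Z = 1/(jωC) = -j/(ω·C) = 0 - j53.04 Ω
Step 3 — Series combination: Z_total = R + L + C = 329 + j4.481 Ω = 329∠0.8° Ω.

Z = 329 + j4.481 Ω = 329∠0.8° Ω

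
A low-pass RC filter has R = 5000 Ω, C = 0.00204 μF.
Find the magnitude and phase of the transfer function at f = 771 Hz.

Step 1 — Angular frequency: ω = 2π·771 = 4844 rad/s.
Step 2 — Transfer function: H(jω) = 1/(1 + jωRC).
Step 3 — Denominator: 1 + jωRC = 1 + j·4844·5000·2.04e-09 = 1 + j0.04941.
Step 4 — H = 0.9976 - j0.04929.
Step 5 — Magnitude: |H| = 0.9988 (-0.0 dB); phase: φ = -2.8°.

|H| = 0.9988 (-0.0 dB), φ = -2.8°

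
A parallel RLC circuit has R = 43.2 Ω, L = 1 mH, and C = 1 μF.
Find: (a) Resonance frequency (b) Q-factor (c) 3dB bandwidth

Step 1 — Resonance: ω₀ = 1/√(LC) = 1/√(0.001·1e-06) = 3.162e+04 rad/s.
Step 2 — f₀ = ω₀/(2π) = 5033 Hz.
Step 3 — Parallel Q: Q = R/(ω₀L) = 43.2/(3.162e+04·0.001) = 1.366.
Step 4 — Bandwidth: Δω = ω₀/Q = 2.315e+04 rad/s; BW = Δω/(2π) = 3684 Hz.

(a) f₀ = 5033 Hz  (b) Q = 1.366  (c) BW = 3684 Hz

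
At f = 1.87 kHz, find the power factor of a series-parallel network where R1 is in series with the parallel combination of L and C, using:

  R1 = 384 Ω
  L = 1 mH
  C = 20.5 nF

Step 1 — Angular frequency: ω = 2π·f = 2π·1870 = 1.175e+04 rad/s.
Step 2 — Component impedances:
  R1: Z = R = 384 Ω
  L: Z = jωL = j·1.175e+04·0.001 = 0 + j11.75 Ω
  C: Z = 1/(jωC) = -j/(ω·C) = 0 - j4152 Ω
Step 3 — Parallel branch: L || C = 1/(1/L + 1/C) = 0 + j11.78 Ω.
Step 4 — Series with R1: Z_total = R1 + (L || C) = 384 + j11.78 Ω = 384.2∠1.8° Ω.
Step 5 — Power factor: PF = cos(φ) = Re(Z)/|Z| = 384/384.2 = 0.9995.
Step 6 — Type: Im(Z) = 11.78 ⇒ lagging (phase φ = 1.8°).

PF = 0.9995 (lagging, φ = 1.8°)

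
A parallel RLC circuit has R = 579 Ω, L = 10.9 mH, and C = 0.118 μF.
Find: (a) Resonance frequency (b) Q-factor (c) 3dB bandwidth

Step 1 — Resonance: ω₀ = 1/√(LC) = 1/√(0.0109·1.18e-07) = 2.788e+04 rad/s.
Step 2 — f₀ = ω₀/(2π) = 4438 Hz.
Step 3 — Parallel Q: Q = R/(ω₀L) = 579/(2.788e+04·0.0109) = 1.905.
Step 4 — Bandwidth: Δω = ω₀/Q = 1.464e+04 rad/s; BW = Δω/(2π) = 2329 Hz.

(a) f₀ = 4438 Hz  (b) Q = 1.905  (c) BW = 2329 Hz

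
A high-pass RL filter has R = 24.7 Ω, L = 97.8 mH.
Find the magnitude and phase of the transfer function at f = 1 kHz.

Step 1 — Angular frequency: ω = 2π·1000 = 6283 rad/s.
Step 2 — Transfer function: H(jω) = jωL/(R + jωL).
Step 3 — Numerator jωL = j·614.5; denominator R + jωL = 24.7 + j614.5.
Step 4 — H = 0.9984 + j0.04013.
Step 5 — Magnitude: |H| = 0.9992 (-0.0 dB); phase: φ = 2.3°.

|H| = 0.9992 (-0.0 dB), φ = 2.3°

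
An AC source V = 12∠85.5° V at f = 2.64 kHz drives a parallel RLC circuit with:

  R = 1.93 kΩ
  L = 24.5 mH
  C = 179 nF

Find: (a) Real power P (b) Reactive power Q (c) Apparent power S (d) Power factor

Step 1 — Angular frequency: ω = 2π·f = 2π·2640 = 1.659e+04 rad/s.
Step 2 — Component impedances:
  R: Z = R = 1930 Ω
  L: Z = jωL = j·1.659e+04·0.0245 = 0 + j406.4 Ω
  C: Z = 1/(jωC) = -j/(ω·C) = 0 - j336.8 Ω
Step 3 — Parallel combination: 1/Z_total = 1/R + 1/L + 1/C; Z_total = 983.1 - j964.8 Ω = 1377∠-44.5° Ω.
Step 4 — Source phasor: V = 12∠85.5° V = 0.9415 + j11.96 V.
Step 5 — Current: I = V / Z = -0.005596 + j0.006677 A = 0.008712∠130.0° A.
Step 6 — Complex power: S = V·I* = 0.07461 - j0.07323 VA.
Step 7 — Real power: P = Re(S) = 0.07461 W.
Step 8 — Reactive power: Q = Im(S) = -0.07323 VAR.
Step 9 — Apparent power: |S| = 0.1045 VA.
Step 10 — Power factor: PF = P/|S| = 0.7137 (leading).

(a) P = 0.07461 W  (b) Q = -0.07323 VAR  (c) S = 0.1045 VA  (d) PF = 0.7137 (leading)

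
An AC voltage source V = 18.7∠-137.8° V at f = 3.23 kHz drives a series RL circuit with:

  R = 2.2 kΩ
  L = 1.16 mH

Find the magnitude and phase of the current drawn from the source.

Step 1 — Angular frequency: ω = 2π·f = 2π·3230 = 2.029e+04 rad/s.
Step 2 — Component impedances:
  R: Z = R = 2200 Ω
  L: Z = jωL = j·2.029e+04·0.00116 = 0 + j23.54 Ω
Step 3 — Series combination: Z_total = R + L = 2200 + j23.54 Ω = 2200∠0.6° Ω.
Step 4 — Source phasor: V = 18.7∠-137.8° V = -13.85 - j12.56 V.
Step 5 — Ohm's law: I = V / Z_total = (-13.85 - j12.56) / (2200 + j23.54) = -0.006357 - j0.005642 A.
Step 6 — Convert to polar: |I| = 0.0085 A, ∠I = -138.4°.

I = 0.0085∠-138.4° A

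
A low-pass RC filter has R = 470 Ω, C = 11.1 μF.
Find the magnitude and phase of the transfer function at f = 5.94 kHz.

Step 1 — Angular frequency: ω = 2π·5940 = 3.732e+04 rad/s.
Step 2 — Transfer function: H(jω) = 1/(1 + jωRC).
Step 3 — Denominator: 1 + jωRC = 1 + j·3.732e+04·470·1.11e-05 = 1 + j194.7.
Step 4 — H = 2.638e-05 - j0.005136.
Step 5 — Magnitude: |H| = 0.005136 (-45.8 dB); phase: φ = -89.7°.

|H| = 0.005136 (-45.8 dB), φ = -89.7°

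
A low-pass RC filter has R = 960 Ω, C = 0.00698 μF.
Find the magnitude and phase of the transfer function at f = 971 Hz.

Step 1 — Angular frequency: ω = 2π·971 = 6101 rad/s.
Step 2 — Transfer function: H(jω) = 1/(1 + jωRC).
Step 3 — Denominator: 1 + jωRC = 1 + j·6101·960·6.98e-09 = 1 + j0.04088.
Step 4 — H = 0.9983 - j0.04081.
Step 5 — Magnitude: |H| = 0.9992 (-0.0 dB); phase: φ = -2.3°.

|H| = 0.9992 (-0.0 dB), φ = -2.3°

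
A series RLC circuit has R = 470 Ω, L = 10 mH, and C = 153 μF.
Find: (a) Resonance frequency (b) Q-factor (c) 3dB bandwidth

Step 1 — Resonance condition Im(Z)=0 gives ω₀ = 1/√(LC).
Step 2 — ω₀ = 1/√(0.01·0.000153) = 808.5 rad/s.
Step 3 — f₀ = ω₀/(2π) = 128.7 Hz.
Step 4 — Series Q: Q = ω₀L/R = 808.5·0.01/470 = 0.0172.
Step 5 — 3dB bandwidth: Δω = ω₀/Q = 4.7e+04 rad/s; BW = Δω/(2π) = 7480 Hz.

(a) f₀ = 128.7 Hz  (b) Q = 0.0172  (c) BW = 7480 Hz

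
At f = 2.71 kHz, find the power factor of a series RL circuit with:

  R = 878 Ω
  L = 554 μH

Step 1 — Angular frequency: ω = 2π·f = 2π·2710 = 1.703e+04 rad/s.
Step 2 — Component impedances:
  R: Z = R = 878 Ω
  L: Z = jωL = j·1.703e+04·0.000554 = 0 + j9.433 Ω
Step 3 — Series combination: Z_total = R + L = 878 + j9.433 Ω = 878.1∠0.6° Ω.
Step 4 — Power factor: PF = cos(φ) = Re(Z)/|Z| = 878/878.1 = 0.9999.
Step 5 — Type: Im(Z) = 9.433 ⇒ lagging (phase φ = 0.6°).

PF = 0.9999 (lagging, φ = 0.6°)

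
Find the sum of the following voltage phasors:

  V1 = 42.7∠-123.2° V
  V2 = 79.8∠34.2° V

Step 1 — Convert each phasor to rectangular form:
  V1 = 42.7·(cos(-123.2°) + j·sin(-123.2°)) = -23.38 - j35.73 V
  V2 = 79.8·(cos(34.2°) + j·sin(34.2°)) = 66 + j44.85 V
Step 2 — Sum components: V_total = 42.62 + j9.124 V.
Step 3 — Convert to polar: |V_total| = 43.59 V, ∠V_total = 12.1°.

V_total = 43.59∠12.1° V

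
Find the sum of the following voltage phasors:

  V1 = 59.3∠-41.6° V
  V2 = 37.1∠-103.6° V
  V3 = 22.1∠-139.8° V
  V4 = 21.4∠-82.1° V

Step 1 — Convert each phasor to rectangular form:
  V1 = 59.3·(cos(-41.6°) + j·sin(-41.6°)) = 44.34 - j39.37 V
  V2 = 37.1·(cos(-103.6°) + j·sin(-103.6°)) = -8.724 - j36.06 V
  V3 = 22.1·(cos(-139.8°) + j·sin(-139.8°)) = -16.88 - j14.26 V
  V4 = 21.4·(cos(-82.1°) + j·sin(-82.1°)) = 2.941 - j21.2 V
Step 2 — Sum components: V_total = 21.68 - j110.9 V.
Step 3 — Convert to polar: |V_total| = 113 V, ∠V_total = -78.9°.

V_total = 113∠-78.9° V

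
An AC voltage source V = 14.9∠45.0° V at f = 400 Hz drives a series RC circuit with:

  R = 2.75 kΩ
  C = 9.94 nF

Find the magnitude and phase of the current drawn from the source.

Step 1 — Angular frequency: ω = 2π·f = 2π·400 = 2513 rad/s.
Step 2 — Component impedances:
  R: Z = R = 2750 Ω
  C: Z = 1/(jωC) = -j/(ω·C) = 0 - j4.003e+04 Ω
Step 3 — Series combination: Z_total = R + C = 2750 - j4.003e+04 Ω = 4.012e+04∠-86.1° Ω.
Step 4 — Source phasor: V = 14.9∠45.0° V = 10.54 + j10.54 V.
Step 5 — Ohm's law: I = V / Z_total = (10.54 + j10.54) / (2750 - j4.003e+04) = -0.000244 + j0.00028 A.
Step 6 — Convert to polar: |I| = 0.0003714 A, ∠I = 131.1°.

I = 0.0003714∠131.1° A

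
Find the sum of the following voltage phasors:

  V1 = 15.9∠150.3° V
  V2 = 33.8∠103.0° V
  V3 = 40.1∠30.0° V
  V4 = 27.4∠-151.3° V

Step 1 — Convert each phasor to rectangular form:
  V1 = 15.9·(cos(150.3°) + j·sin(150.3°)) = -13.81 + j7.878 V
  V2 = 33.8·(cos(103.0°) + j·sin(103.0°)) = -7.603 + j32.93 V
  V3 = 40.1·(cos(30.0°) + j·sin(30.0°)) = 34.73 + j20.05 V
  V4 = 27.4·(cos(-151.3°) + j·sin(-151.3°)) = -24.03 - j13.16 V
Step 2 — Sum components: V_total = -10.72 + j47.7 V.
Step 3 — Convert to polar: |V_total| = 48.89 V, ∠V_total = 102.7°.

V_total = 48.89∠102.7° V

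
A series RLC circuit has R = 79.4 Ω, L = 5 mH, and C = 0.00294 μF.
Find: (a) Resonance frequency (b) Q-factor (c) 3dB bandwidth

Step 1 — Resonance: ω₀ = 1/√(LC) = 1/√(0.005·2.94e-09) = 2.608e+05 rad/s.
Step 2 — f₀ = ω₀/(2π) = 4.151e+04 Hz.
Step 3 — Series Q: Q = ω₀L/R = 2.608e+05·0.005/79.4 = 16.42.
Step 4 — Bandwidth: Δω = ω₀/Q = 1.588e+04 rad/s; BW = Δω/(2π) = 2527 Hz.

(a) f₀ = 4.151e+04 Hz  (b) Q = 16.42  (c) BW = 2527 Hz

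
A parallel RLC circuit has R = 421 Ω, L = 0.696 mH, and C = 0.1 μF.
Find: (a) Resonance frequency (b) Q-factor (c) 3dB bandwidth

Step 1 — Resonance: ω₀ = 1/√(LC) = 1/√(0.000696·1e-07) = 1.199e+05 rad/s.
Step 2 — f₀ = ω₀/(2π) = 1.908e+04 Hz.
Step 3 — Parallel Q: Q = R/(ω₀L) = 421/(1.199e+05·0.000696) = 5.046.
Step 4 — Bandwidth: Δω = ω₀/Q = 2.375e+04 rad/s; BW = Δω/(2π) = 3780 Hz.

(a) f₀ = 1.908e+04 Hz  (b) Q = 5.046  (c) BW = 3780 Hz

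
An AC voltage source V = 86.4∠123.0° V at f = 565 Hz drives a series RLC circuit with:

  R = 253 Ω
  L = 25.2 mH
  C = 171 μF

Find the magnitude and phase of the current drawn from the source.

Step 1 — Angular frequency: ω = 2π·f = 2π·565 = 3550 rad/s.
Step 2 — Component impedances:
  R: Z = R = 253 Ω
  L: Z = jωL = j·3550·0.0252 = 0 + j89.46 Ω
  C: Z = 1/(jωC) = -j/(ω·C) = 0 - j1.647 Ω
Step 3 — Series combination: Z_total = R + L + C = 253 + j87.81 Ω = 267.8∠19.1° Ω.
Step 4 — Source phasor: V = 86.4∠123.0° V = -47.06 + j72.46 V.
Step 5 — Ohm's law: I = V / Z_total = (-47.06 + j72.46) / (253 + j87.81) = -0.07728 + j0.3132 A.
Step 6 — Convert to polar: |I| = 0.3226 A, ∠I = 103.9°.

I = 0.3226∠103.9° A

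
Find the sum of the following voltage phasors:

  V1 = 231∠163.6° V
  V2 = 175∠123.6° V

Step 1 — Convert each phasor to rectangular form:
  V1 = 231·(cos(163.6°) + j·sin(163.6°)) = -221.6 + j65.22 V
  V2 = 175·(cos(123.6°) + j·sin(123.6°)) = -96.84 + j145.8 V
Step 2 — Sum components: V_total = -318.4 + j211 V.
Step 3 — Convert to polar: |V_total| = 382 V, ∠V_total = 146.5°.

V_total = 382∠146.5° V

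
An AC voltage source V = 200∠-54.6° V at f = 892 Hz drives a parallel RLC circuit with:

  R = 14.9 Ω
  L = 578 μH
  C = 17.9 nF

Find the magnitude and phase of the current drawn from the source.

Step 1 — Angular frequency: ω = 2π·f = 2π·892 = 5605 rad/s.
Step 2 — Component impedances:
  R: Z = R = 14.9 Ω
  L: Z = jωL = j·5605·0.000578 = 0 + j3.239 Ω
  C: Z = 1/(jωC) = -j/(ω·C) = 0 - j9968 Ω
Step 3 — Parallel combination: 1/Z_total = 1/R + 1/L + 1/C; Z_total = 0.6729 + j3.094 Ω = 3.166∠77.7° Ω.
Step 4 — Source phasor: V = 200∠-54.6° V = 115.9 - j163 V.
Step 5 — Ohm's law: I = V / Z_total = (115.9 - j163) / (0.6729 + j3.094) = -42.53 - j46.69 A.
Step 6 — Convert to polar: |I| = 63.16 A, ∠I = -132.3°.

I = 63.16∠-132.3° A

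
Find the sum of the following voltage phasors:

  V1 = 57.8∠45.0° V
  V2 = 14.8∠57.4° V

Step 1 — Convert each phasor to rectangular form:
  V1 = 57.8·(cos(45.0°) + j·sin(45.0°)) = 40.87 + j40.87 V
  V2 = 14.8·(cos(57.4°) + j·sin(57.4°)) = 7.974 + j12.47 V
Step 2 — Sum components: V_total = 48.84 + j53.34 V.
Step 3 — Convert to polar: |V_total| = 72.32 V, ∠V_total = 47.5°.

V_total = 72.32∠47.5° V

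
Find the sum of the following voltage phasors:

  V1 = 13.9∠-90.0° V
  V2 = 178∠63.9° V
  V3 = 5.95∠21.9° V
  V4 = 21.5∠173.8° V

Step 1 — Convert each phasor to rectangular form:
  V1 = 13.9·(cos(-90.0°) + j·sin(-90.0°)) = 0 - j13.9 V
  V2 = 178·(cos(63.9°) + j·sin(63.9°)) = 78.31 + j159.8 V
  V3 = 5.95·(cos(21.9°) + j·sin(21.9°)) = 5.521 + j2.219 V
  V4 = 21.5·(cos(173.8°) + j·sin(173.8°)) = -21.37 + j2.322 V
Step 2 — Sum components: V_total = 62.46 + j150.5 V.
Step 3 — Convert to polar: |V_total| = 162.9 V, ∠V_total = 67.5°.

V_total = 162.9∠67.5° V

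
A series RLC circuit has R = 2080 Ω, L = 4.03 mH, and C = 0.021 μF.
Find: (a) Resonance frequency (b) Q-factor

Step 1 — Resonance condition Im(Z)=0 gives ω₀ = 1/√(LC).
Step 2 — ω₀ = 1/√(0.00403·2.1e-08) = 1.087e+05 rad/s.
Step 3 — f₀ = ω₀/(2π) = 1.73e+04 Hz.
Step 4 — Series Q: Q = ω₀L/R = 1.087e+05·0.00403/2080 = 0.2106.

(a) f₀ = 1.73e+04 Hz  (b) Q = 0.2106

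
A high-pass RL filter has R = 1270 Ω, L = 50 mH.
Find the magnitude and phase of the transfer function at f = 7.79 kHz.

Step 1 — Angular frequency: ω = 2π·7790 = 4.895e+04 rad/s.
Step 2 — Transfer function: H(jω) = jωL/(R + jωL).
Step 3 — Numerator jωL = j·2447; denominator R + jωL = 1270 + j2447.
Step 4 — H = 0.7878 + j0.4088.
Step 5 — Magnitude: |H| = 0.8876 (-1.0 dB); phase: φ = 27.4°.

|H| = 0.8876 (-1.0 dB), φ = 27.4°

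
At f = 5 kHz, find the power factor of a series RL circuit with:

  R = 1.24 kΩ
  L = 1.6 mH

Step 1 — Angular frequency: ω = 2π·f = 2π·5000 = 3.142e+04 rad/s.
Step 2 — Component impedances:
  R: Z = R = 1240 Ω
  L: Z = jωL = j·3.142e+04·0.0016 = 0 + j50.27 Ω
Step 3 — Series combination: Z_total = R + L = 1240 + j50.27 Ω = 1241∠2.3° Ω.
Step 4 — Power factor: PF = cos(φ) = Re(Z)/|Z| = 1240/1241 = 0.9992.
Step 5 — Type: Im(Z) = 50.27 ⇒ lagging (phase φ = 2.3°).

PF = 0.9992 (lagging, φ = 2.3°)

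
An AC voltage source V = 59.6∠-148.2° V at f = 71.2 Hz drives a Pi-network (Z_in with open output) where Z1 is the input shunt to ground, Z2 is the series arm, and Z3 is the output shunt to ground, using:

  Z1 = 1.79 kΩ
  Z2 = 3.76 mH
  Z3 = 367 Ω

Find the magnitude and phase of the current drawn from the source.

Step 1 — Angular frequency: ω = 2π·f = 2π·71.2 = 447.4 rad/s.
Step 2 — Component impedances:
  Z1: Z = R = 1790 Ω
  Z2: Z = jωL = j·447.4·0.00376 = 0 + j1.682 Ω
  Z3: Z = R = 367 Ω
Step 3 — With open output, the series arm Z2 and the output shunt Z3 appear in series to ground: Z2 + Z3 = 367 + j1.682 Ω.
Step 4 — Parallel with input shunt Z1: Z_in = Z1 || (Z2 + Z3) = 304.6 + j1.158 Ω = 304.6∠0.2° Ω.
Step 5 — Source phasor: V = 59.6∠-148.2° V = -50.65 - j31.41 V.
Step 6 — Ohm's law: I = V / Z_total = (-50.65 - j31.41) / (304.6 + j1.158) = -0.1667 - j0.1025 A.
Step 7 — Convert to polar: |I| = 0.1957 A, ∠I = -148.4°.

I = 0.1957∠-148.4° A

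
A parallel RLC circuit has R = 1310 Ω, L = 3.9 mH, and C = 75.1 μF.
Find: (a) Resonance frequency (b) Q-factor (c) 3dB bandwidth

Step 1 — Resonance: ω₀ = 1/√(LC) = 1/√(0.0039·7.51e-05) = 1848 rad/s.
Step 2 — f₀ = ω₀/(2π) = 294.1 Hz.
Step 3 — Parallel Q: Q = R/(ω₀L) = 1310/(1848·0.0039) = 181.8.
Step 4 — Bandwidth: Δω = ω₀/Q = 10.16 rad/s; BW = Δω/(2π) = 1.618 Hz.

(a) f₀ = 294.1 Hz  (b) Q = 181.8  (c) BW = 1.618 Hz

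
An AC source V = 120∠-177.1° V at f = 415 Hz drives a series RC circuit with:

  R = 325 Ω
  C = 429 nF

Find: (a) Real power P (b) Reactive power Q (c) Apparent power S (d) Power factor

Step 1 — Angular frequency: ω = 2π·f = 2π·415 = 2608 rad/s.
Step 2 — Component impedances:
  R: Z = R = 325 Ω
  C: Z = 1/(jωC) = -j/(ω·C) = 0 - j894 Ω
Step 3 — Series combination: Z_total = R + C = 325 - j894 Ω = 951.2∠-70.0° Ω.
Step 4 — Source phasor: V = 120∠-177.1° V = -119.8 - j6.071 V.
Step 5 — Current: I = V / Z = -0.03705 - j0.1206 A = 0.1262∠-107.1° A.
Step 6 — Complex power: S = V·I* = 5.173 - j14.23 VA.
Step 7 — Real power: P = Re(S) = 5.173 W.
Step 8 — Reactive power: Q = Im(S) = -14.23 VAR.
Step 9 — Apparent power: |S| = 15.14 VA.
Step 10 — Power factor: PF = P/|S| = 0.3417 (leading).

(a) P = 5.173 W  (b) Q = -14.23 VAR  (c) S = 15.14 VA  (d) PF = 0.3417 (leading)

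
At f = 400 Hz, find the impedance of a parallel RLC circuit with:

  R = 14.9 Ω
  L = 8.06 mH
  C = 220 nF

Step 1 — Angular frequency: ω = 2π·f = 2π·400 = 2513 rad/s.
Step 2 — Component impedances:
  R: Z = R = 14.9 Ω
  L: Z = jωL = j·2513·0.00806 = 0 + j20.26 Ω
  C: Z = 1/(jωC) = -j/(ω·C) = 0 - j1809 Ω
Step 3 — Parallel combination: 1/Z_total = 1/R + 1/L + 1/C; Z_total = 9.745 + j7.088 Ω = 12.05∠36.0° Ω.

Z = 9.745 + j7.088 Ω = 12.05∠36.0° Ω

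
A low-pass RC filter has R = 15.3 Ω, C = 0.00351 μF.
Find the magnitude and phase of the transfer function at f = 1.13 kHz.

Step 1 — Angular frequency: ω = 2π·1130 = 7100 rad/s.
Step 2 — Transfer function: H(jω) = 1/(1 + jωRC).
Step 3 — Denominator: 1 + jωRC = 1 + j·7100·15.3·3.51e-09 = 1 + j0.0003813.
Step 4 — H = 1 - j0.0003813.
Step 5 — Magnitude: |H| = 1 (-0.0 dB); phase: φ = -0.0°.

|H| = 1 (-0.0 dB), φ = -0.0°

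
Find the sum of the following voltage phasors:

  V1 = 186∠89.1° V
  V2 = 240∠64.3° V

Step 1 — Convert each phasor to rectangular form:
  V1 = 186·(cos(89.1°) + j·sin(89.1°)) = 2.922 + j186 V
  V2 = 240·(cos(64.3°) + j·sin(64.3°)) = 104.1 + j216.3 V
Step 2 — Sum components: V_total = 107 + j402.2 V.
Step 3 — Convert to polar: |V_total| = 416.2 V, ∠V_total = 75.1°.

V_total = 416.2∠75.1° V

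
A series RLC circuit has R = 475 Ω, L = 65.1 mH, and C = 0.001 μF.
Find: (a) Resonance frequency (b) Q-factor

Step 1 — Resonance condition Im(Z)=0 gives ω₀ = 1/√(LC).
Step 2 — ω₀ = 1/√(0.0651·1e-09) = 1.239e+05 rad/s.
Step 3 — f₀ = ω₀/(2π) = 1.973e+04 Hz.
Step 4 — Series Q: Q = ω₀L/R = 1.239e+05·0.0651/475 = 16.99.

(a) f₀ = 1.973e+04 Hz  (b) Q = 16.99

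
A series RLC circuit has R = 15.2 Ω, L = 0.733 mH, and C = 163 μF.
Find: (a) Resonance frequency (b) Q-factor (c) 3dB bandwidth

Step 1 — Resonance condition Im(Z)=0 gives ω₀ = 1/√(LC).
Step 2 — ω₀ = 1/√(0.000733·0.000163) = 2893 rad/s.
Step 3 — f₀ = ω₀/(2π) = 460.4 Hz.
Step 4 — Series Q: Q = ω₀L/R = 2893·0.000733/15.2 = 0.1395.
Step 5 — 3dB bandwidth: Δω = ω₀/Q = 2.074e+04 rad/s; BW = Δω/(2π) = 3300 Hz.

(a) f₀ = 460.4 Hz  (b) Q = 0.1395  (c) BW = 3300 Hz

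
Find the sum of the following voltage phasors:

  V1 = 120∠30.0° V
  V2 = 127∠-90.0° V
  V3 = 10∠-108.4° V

Step 1 — Convert each phasor to rectangular form:
  V1 = 120·(cos(30.0°) + j·sin(30.0°)) = 103.9 + j60 V
  V2 = 127·(cos(-90.0°) + j·sin(-90.0°)) = 0 - j127 V
  V3 = 10·(cos(-108.4°) + j·sin(-108.4°)) = -3.156 - j9.489 V
Step 2 — Sum components: V_total = 100.8 - j76.49 V.
Step 3 — Convert to polar: |V_total| = 126.5 V, ∠V_total = -37.2°.

V_total = 126.5∠-37.2° V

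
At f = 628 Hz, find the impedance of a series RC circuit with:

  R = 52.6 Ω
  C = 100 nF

Step 1 — Angular frequency: ω = 2π·f = 2π·628 = 3946 rad/s.
Step 2 — Component impedances:
  R: Z = R = 52.6 Ω
  C: Z = 1/(jωC) = -j/(ω·C) = 0 - j2534 Ω
Step 3 — Series combination: Z_total = R + C = 52.6 - j2534 Ω = 2535∠-88.8° Ω.

Z = 52.6 - j2534 Ω = 2535∠-88.8° Ω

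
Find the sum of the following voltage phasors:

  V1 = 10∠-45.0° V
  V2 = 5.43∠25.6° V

Step 1 — Convert each phasor to rectangular form:
  V1 = 10·(cos(-45.0°) + j·sin(-45.0°)) = 7.071 - j7.071 V
  V2 = 5.43·(cos(25.6°) + j·sin(25.6°)) = 4.897 + j2.346 V
Step 2 — Sum components: V_total = 11.97 - j4.725 V.
Step 3 — Convert to polar: |V_total| = 12.87 V, ∠V_total = -21.5°.

V_total = 12.87∠-21.5° V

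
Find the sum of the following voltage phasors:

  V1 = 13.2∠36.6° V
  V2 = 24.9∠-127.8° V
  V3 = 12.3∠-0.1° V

Step 1 — Convert each phasor to rectangular form:
  V1 = 13.2·(cos(36.6°) + j·sin(36.6°)) = 10.6 + j7.87 V
  V2 = 24.9·(cos(-127.8°) + j·sin(-127.8°)) = -15.26 - j19.67 V
  V3 = 12.3·(cos(-0.1°) + j·sin(-0.1°)) = 12.3 - j0.02147 V
Step 2 — Sum components: V_total = 7.636 - j11.83 V.
Step 3 — Convert to polar: |V_total| = 14.08 V, ∠V_total = -57.2°.

V_total = 14.08∠-57.2° V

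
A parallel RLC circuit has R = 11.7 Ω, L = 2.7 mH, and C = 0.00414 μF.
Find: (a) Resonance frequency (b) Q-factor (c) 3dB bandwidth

Step 1 — Resonance: ω₀ = 1/√(LC) = 1/√(0.0027·4.14e-09) = 2.991e+05 rad/s.
Step 2 — f₀ = ω₀/(2π) = 4.76e+04 Hz.
Step 3 — Parallel Q: Q = R/(ω₀L) = 11.7/(2.991e+05·0.0027) = 0.01449.
Step 4 — Bandwidth: Δω = ω₀/Q = 2.064e+07 rad/s; BW = Δω/(2π) = 3.286e+06 Hz.

(a) f₀ = 4.76e+04 Hz  (b) Q = 0.01449  (c) BW = 3.286e+06 Hz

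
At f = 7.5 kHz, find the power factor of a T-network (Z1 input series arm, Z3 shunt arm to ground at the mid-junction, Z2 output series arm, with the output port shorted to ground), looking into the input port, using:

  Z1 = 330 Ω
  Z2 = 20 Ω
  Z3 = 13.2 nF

Step 1 — Angular frequency: ω = 2π·f = 2π·7500 = 4.712e+04 rad/s.
Step 2 — Component impedances:
  Z1: Z = R = 330 Ω
  Z2: Z = R = 20 Ω
  Z3: Z = 1/(jωC) = -j/(ω·C) = 0 - j1608 Ω
Step 3 — With the output port shorted to ground, the output series arm Z2 runs from the junction to ground; the shunt arm Z3 also runs from the junction to ground. They appear in parallel: Z3 || Z2 = 20 - j0.2488 Ω.
Step 4 — Series with input arm Z1: Z_in = Z1 + (Z3 || Z2) = 350 - j0.2488 Ω = 350∠-0.0° Ω.
Step 5 — Power factor: PF = cos(φ) = Re(Z)/|Z| = 350/350 = 1.
Step 6 — Type: Im(Z) = -0.2488 ⇒ leading (phase φ = -0.0°).

PF = 1 (leading, φ = -0.0°)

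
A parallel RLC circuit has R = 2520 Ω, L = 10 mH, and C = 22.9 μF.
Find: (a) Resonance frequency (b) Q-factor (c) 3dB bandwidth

Step 1 — Resonance: ω₀ = 1/√(LC) = 1/√(0.01·2.29e-05) = 2090 rad/s.
Step 2 — f₀ = ω₀/(2π) = 332.6 Hz.
Step 3 — Parallel Q: Q = R/(ω₀L) = 2520/(2090·0.01) = 120.6.
Step 4 — Bandwidth: Δω = ω₀/Q = 17.33 rad/s; BW = Δω/(2π) = 2.758 Hz.

(a) f₀ = 332.6 Hz  (b) Q = 120.6  (c) BW = 2.758 Hz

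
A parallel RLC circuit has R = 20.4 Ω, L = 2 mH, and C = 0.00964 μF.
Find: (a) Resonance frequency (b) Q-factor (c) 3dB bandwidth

Step 1 — Resonance: ω₀ = 1/√(LC) = 1/√(0.002·9.64e-09) = 2.277e+05 rad/s.
Step 2 — f₀ = ω₀/(2π) = 3.625e+04 Hz.
Step 3 — Parallel Q: Q = R/(ω₀L) = 20.4/(2.277e+05·0.002) = 0.04479.
Step 4 — Bandwidth: Δω = ω₀/Q = 5.085e+06 rad/s; BW = Δω/(2π) = 8.093e+05 Hz.

(a) f₀ = 3.625e+04 Hz  (b) Q = 0.04479  (c) BW = 8.093e+05 Hz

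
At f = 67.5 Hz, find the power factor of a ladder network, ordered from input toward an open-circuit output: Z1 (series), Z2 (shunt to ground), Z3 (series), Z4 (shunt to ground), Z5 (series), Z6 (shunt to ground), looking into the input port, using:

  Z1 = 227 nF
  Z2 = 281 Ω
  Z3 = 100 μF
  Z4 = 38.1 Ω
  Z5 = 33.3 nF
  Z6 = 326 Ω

Step 1 — Angular frequency: ω = 2π·f = 2π·67.5 = 424.1 rad/s.
Step 2 — Component impedances:
  Z1: Z = 1/(jωC) = -j/(ω·C) = 0 - j1.039e+04 Ω
  Z2: Z = R = 281 Ω
  Z3: Z = 1/(jωC) = -j/(ω·C) = 0 - j23.58 Ω
  Z4: Z = R = 38.1 Ω
  Z5: Z = 1/(jωC) = -j/(ω·C) = 0 - j7.081e+04 Ω
  Z6: Z = R = 326 Ω
Step 3 — Ladder network (open output): work backward from the far end, alternating series and parallel combinations. Z_in = 34.9 - j1.041e+04 Ω = 1.041e+04∠-89.8° Ω.
Step 4 — Power factor: PF = cos(φ) = Re(Z)/|Z| = 34.897/10405 = 0.003354.
Step 5 — Type: Im(Z) = -1.041e+04 ⇒ leading (phase φ = -89.8°).

PF = 0.003354 (leading, φ = -89.8°)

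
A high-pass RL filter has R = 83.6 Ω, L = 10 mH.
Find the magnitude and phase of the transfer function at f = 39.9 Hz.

Step 1 — Angular frequency: ω = 2π·39.9 = 250.7 rad/s.
Step 2 — Transfer function: H(jω) = jωL/(R + jωL).
Step 3 — Numerator jωL = j·2.507; denominator R + jωL = 83.6 + j2.507.
Step 4 — H = 0.0008985 + j0.02996.
Step 5 — Magnitude: |H| = 0.02997 (-30.5 dB); phase: φ = 88.3°.

|H| = 0.02997 (-30.5 dB), φ = 88.3°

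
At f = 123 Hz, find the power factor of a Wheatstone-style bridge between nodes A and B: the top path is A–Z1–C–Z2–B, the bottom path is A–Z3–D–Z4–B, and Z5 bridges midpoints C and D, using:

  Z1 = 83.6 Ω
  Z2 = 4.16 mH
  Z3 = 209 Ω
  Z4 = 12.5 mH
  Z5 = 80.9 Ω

Step 1 — Angular frequency: ω = 2π·f = 2π·123 = 772.8 rad/s.
Step 2 — Component impedances:
  Z1: Z = R = 83.6 Ω
  Z2: Z = jωL = j·772.8·0.00416 = 0 + j3.215 Ω
  Z3: Z = R = 209 Ω
  Z4: Z = jωL = j·772.8·0.0125 = 0 + j9.66 Ω
  Z5: Z = R = 80.9 Ω
Step 3 — Bridge requires nodal analysis (the Z5 bridge couples midpoints C and D, so the two paths cannot be reduced to a simple series/parallel combination). Setting node B to ground and injecting 1 A at node A, the 3-node admittance system at A, C, D solves to V_A = Z_AB = 59.72 + j2.428 Ω = 59.77∠2.3° Ω.
Step 4 — Power factor: PF = cos(φ) = Re(Z)/|Z| = 59.72/59.77 = 0.9992.
Step 5 — Type: Im(Z) = 2.428 ⇒ lagging (phase φ = 2.3°).

PF = 0.9992 (lagging, φ = 2.3°)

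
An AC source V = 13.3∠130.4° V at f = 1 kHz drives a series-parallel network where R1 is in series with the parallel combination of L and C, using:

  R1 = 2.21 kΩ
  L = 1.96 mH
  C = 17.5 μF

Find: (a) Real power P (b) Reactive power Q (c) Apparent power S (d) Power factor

Step 1 — Angular frequency: ω = 2π·f = 2π·1000 = 6283 rad/s.
Step 2 — Component impedances:
  R1: Z = R = 2210 Ω
  L: Z = jωL = j·6283·0.00196 = 0 + j12.32 Ω
  C: Z = 1/(jωC) = -j/(ω·C) = 0 - j9.095 Ω
Step 3 — Parallel branch: L || C = 1/(1/L + 1/C) = 0 - j34.78 Ω.
Step 4 — Series with R1: Z_total = R1 + (L || C) = 2210 - j34.78 Ω = 2210∠-0.9° Ω.
Step 5 — Source phasor: V = 13.3∠130.4° V = -8.62 + j10.13 V.
Step 6 — Current: I = V / Z = -0.003972 + j0.004521 A = 0.006017∠131.3° A.
Step 7 — Complex power: S = V·I* = 0.08002 - j0.001259 VA.
Step 8 — Real power: P = Re(S) = 0.08002 W.
Step 9 — Reactive power: Q = Im(S) = -0.001259 VAR.
Step 10 — Apparent power: |S| = 0.08003 VA.
Step 11 — Power factor: PF = P/|S| = 0.9999 (leading).

(a) P = 0.08002 W  (b) Q = -0.001259 VAR  (c) S = 0.08003 VA  (d) PF = 0.9999 (leading)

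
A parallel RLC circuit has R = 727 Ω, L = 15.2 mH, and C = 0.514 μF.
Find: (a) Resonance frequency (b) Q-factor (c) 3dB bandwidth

Step 1 — Resonance: ω₀ = 1/√(LC) = 1/√(0.0152·5.14e-07) = 1.131e+04 rad/s.
Step 2 — f₀ = ω₀/(2π) = 1801 Hz.
Step 3 — Parallel Q: Q = R/(ω₀L) = 727/(1.131e+04·0.0152) = 4.228.
Step 4 — Bandwidth: Δω = ω₀/Q = 2676 rad/s; BW = Δω/(2π) = 425.9 Hz.

(a) f₀ = 1801 Hz  (b) Q = 4.228  (c) BW = 425.9 Hz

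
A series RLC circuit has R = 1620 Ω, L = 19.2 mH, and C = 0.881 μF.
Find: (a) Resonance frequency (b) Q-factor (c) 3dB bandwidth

Step 1 — Resonance condition Im(Z)=0 gives ω₀ = 1/√(LC).
Step 2 — ω₀ = 1/√(0.0192·8.81e-07) = 7689 rad/s.
Step 3 — f₀ = ω₀/(2π) = 1224 Hz.
Step 4 — Series Q: Q = ω₀L/R = 7689·0.0192/1620 = 0.09113.
Step 5 — 3dB bandwidth: Δω = ω₀/Q = 8.438e+04 rad/s; BW = Δω/(2π) = 1.343e+04 Hz.

(a) f₀ = 1224 Hz  (b) Q = 0.09113  (c) BW = 1.343e+04 Hz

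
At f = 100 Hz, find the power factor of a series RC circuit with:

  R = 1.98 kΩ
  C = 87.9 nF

Step 1 — Angular frequency: ω = 2π·f = 2π·100 = 628.3 rad/s.
Step 2 — Component impedances:
  R: Z = R = 1980 Ω
  C: Z = 1/(jωC) = -j/(ω·C) = 0 - j1.811e+04 Ω
Step 3 — Series combination: Z_total = R + C = 1980 - j1.811e+04 Ω = 1.821e+04∠-83.8° Ω.
Step 4 — Power factor: PF = cos(φ) = Re(Z)/|Z| = 1980/1.821e+04 = 0.1087.
Step 5 — Type: Im(Z) = -1.811e+04 ⇒ leading (phase φ = -83.8°).

PF = 0.1087 (leading, φ = -83.8°)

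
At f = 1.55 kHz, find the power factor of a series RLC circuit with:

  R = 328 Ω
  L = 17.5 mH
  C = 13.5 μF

Step 1 — Angular frequency: ω = 2π·f = 2π·1550 = 9739 rad/s.
Step 2 — Component impedances:
  R: Z = R = 328 Ω
  L: Z = jωL = j·9739·0.0175 = 0 + j170.4 Ω
  C: Z = 1/(jωC) = -j/(ω·C) = 0 - j7.606 Ω
Step 3 — Series combination: Z_total = R + L + C = 328 + j162.8 Ω = 366.2∠26.4° Ω.
Step 4 — Power factor: PF = cos(φ) = Re(Z)/|Z| = 328/366.2 = 0.8957.
Step 5 — Type: Im(Z) = 162.8 ⇒ lagging (phase φ = 26.4°).

PF = 0.8957 (lagging, φ = 26.4°)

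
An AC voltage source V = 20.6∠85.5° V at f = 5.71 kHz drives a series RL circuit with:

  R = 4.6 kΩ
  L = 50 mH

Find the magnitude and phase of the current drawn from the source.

Step 1 — Angular frequency: ω = 2π·f = 2π·5710 = 3.588e+04 rad/s.
Step 2 — Component impedances:
  R: Z = R = 4600 Ω
  L: Z = jωL = j·3.588e+04·0.05 = 0 + j1794 Ω
Step 3 — Series combination: Z_total = R + L = 4600 + j1794 Ω = 4937∠21.3° Ω.
Step 4 — Source phasor: V = 20.6∠85.5° V = 1.616 + j20.54 V.
Step 5 — Ohm's law: I = V / Z_total = (1.616 + j20.54) / (4600 + j1794) = 0.001816 + j0.003756 A.
Step 6 — Convert to polar: |I| = 0.004172 A, ∠I = 64.2°.

I = 0.004172∠64.2° A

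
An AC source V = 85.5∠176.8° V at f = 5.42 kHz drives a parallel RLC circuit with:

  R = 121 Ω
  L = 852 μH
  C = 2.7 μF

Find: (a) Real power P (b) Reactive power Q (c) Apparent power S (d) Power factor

Step 1 — Angular frequency: ω = 2π·f = 2π·5420 = 3.405e+04 rad/s.
Step 2 — Component impedances:
  R: Z = R = 121 Ω
  L: Z = jωL = j·3.405e+04·0.000852 = 0 + j29.01 Ω
  C: Z = 1/(jωC) = -j/(ω·C) = 0 - j10.88 Ω
Step 3 — Parallel combination: 1/Z_total = 1/R + 1/L + 1/C; Z_total = 2.45 - j17.04 Ω = 17.22∠-81.8° Ω.
Step 4 — Source phasor: V = 85.5∠176.8° V = -85.37 + j4.773 V.
Step 5 — Current: I = V / Z = -0.9799 - j4.868 A = 4.965∠-101.4° A.
Step 6 — Complex power: S = V·I* = 60.42 - j420.2 VA.
Step 7 — Real power: P = Re(S) = 60.42 W.
Step 8 — Reactive power: Q = Im(S) = -420.2 VAR.
Step 9 — Apparent power: |S| = 424.5 VA.
Step 10 — Power factor: PF = P/|S| = 0.1423 (leading).

(a) P = 60.42 W  (b) Q = -420.2 VAR  (c) S = 424.5 VA  (d) PF = 0.1423 (leading)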